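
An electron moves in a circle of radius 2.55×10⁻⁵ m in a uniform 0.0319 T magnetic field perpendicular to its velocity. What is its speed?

From |q|vB = mv²/r, v = |q|Br/m.
v = (1.602×10⁻¹⁹)(0.0319)(2.55×10⁻⁵)/9.109×10⁻³¹ ≈ 1.43×10⁵ m/s.

v ≈ 1.43×10⁵ m/s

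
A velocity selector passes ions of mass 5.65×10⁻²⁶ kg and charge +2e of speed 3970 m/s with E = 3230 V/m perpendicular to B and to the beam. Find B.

Balance of forces in the selector: qE = qvB ⇒ B = E/v.
B = 3230/3970 = 0.814 T.

B = 0.814 T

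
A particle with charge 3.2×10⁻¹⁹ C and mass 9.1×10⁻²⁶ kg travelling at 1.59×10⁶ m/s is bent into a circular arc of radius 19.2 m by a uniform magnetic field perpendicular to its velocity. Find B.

B ≈ 0.0235 T

From |q|vB = mv²/r, B = mv/(|q|r).
B = (9.1×10⁻²⁶)(1.59×10⁶)/((3.2×10⁻¹⁹)(19.2)) ≈ 0.0235 T.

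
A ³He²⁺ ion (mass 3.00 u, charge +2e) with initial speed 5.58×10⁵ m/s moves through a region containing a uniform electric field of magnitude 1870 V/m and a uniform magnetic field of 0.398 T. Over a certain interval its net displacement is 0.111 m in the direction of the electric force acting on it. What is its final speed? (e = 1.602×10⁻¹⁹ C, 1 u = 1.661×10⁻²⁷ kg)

v_f ≈ 5.81×10⁵ m/s

B does no work; ΔKE = |q|E d.
½mv_f² = ½mv₀² + |q|Ed = ½(4.983×10⁻²⁷)(5.58×10⁵)² + (3.204×10⁻¹⁹)(1870)(0.111) ≈ 7.758×10⁻¹⁶ J + 6.651×10⁻¹⁷ J ≈ 8.423×10⁻¹⁶ J.
v_f = √(2·8.423×10⁻¹⁶/4.983×10⁻²⁷) ≈ 5.81×10⁵ m/s.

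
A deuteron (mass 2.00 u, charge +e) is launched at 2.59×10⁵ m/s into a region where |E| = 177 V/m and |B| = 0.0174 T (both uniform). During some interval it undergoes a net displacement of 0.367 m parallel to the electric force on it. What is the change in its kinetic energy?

The magnetic force is always ⟂ v and does no work; only the electric force changes KE.
ΔKE = F_E · d = |q|E d = (1.602×10⁻¹⁹)(177)(0.367) ≈ 1.04×10⁻¹⁷ J.

ΔKE ≈ 1.04×10⁻¹⁷ J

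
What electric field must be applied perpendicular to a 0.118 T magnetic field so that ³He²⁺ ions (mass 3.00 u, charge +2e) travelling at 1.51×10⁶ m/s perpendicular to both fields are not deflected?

E = 1.78×10⁵ V/m

For straight-line motion qE = qvB, so E = vB.
E = 1.51×10⁶ × 0.118 = 1.78×10⁵ V/m.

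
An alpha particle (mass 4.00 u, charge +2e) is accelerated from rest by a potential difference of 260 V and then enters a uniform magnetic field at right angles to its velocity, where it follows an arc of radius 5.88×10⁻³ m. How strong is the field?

v = √(2|q|V/m) = √(2·3.204×10⁻¹⁹·260/6.644×10⁻²⁷) ≈ 1.584×10⁵ m/s.
B = mv/(|q|r) = (6.644×10⁻²⁷)(1.584×10⁵)/((3.204×10⁻¹⁹)(5.88×10⁻³)) ≈ 0.558 T.

B ≈ 0.558 T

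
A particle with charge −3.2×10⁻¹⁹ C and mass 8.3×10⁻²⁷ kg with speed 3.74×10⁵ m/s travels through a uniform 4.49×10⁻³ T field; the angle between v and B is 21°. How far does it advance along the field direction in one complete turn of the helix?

p ≈ 12.7 m

v∥ = v cosθ = 3.74×10⁵·cos21° ≈ 3.492×10⁵ m/s.
T = 2πm/(|q|B) = 2π(8.3×10⁻²⁷)/((3.2×10⁻¹⁹)(4.49×10⁻³)) ≈ 3.630×10⁻⁵ s.
pitch = v∥ T = (3.492×10⁵)(3.630×10⁻⁵) ≈ 12.7 m.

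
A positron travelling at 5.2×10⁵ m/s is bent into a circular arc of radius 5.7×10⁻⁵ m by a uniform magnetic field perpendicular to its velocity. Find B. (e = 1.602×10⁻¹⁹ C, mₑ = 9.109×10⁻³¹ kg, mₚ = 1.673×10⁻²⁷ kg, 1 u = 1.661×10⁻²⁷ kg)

B ≈ 0.052 T

From |q|vB = mv²/r, B = mv/(|q|r).
B = (9.109×10⁻³¹)(5.2×10⁵)/((1.602×10⁻¹⁹)(5.7×10⁻⁵)) ≈ 0.052 T.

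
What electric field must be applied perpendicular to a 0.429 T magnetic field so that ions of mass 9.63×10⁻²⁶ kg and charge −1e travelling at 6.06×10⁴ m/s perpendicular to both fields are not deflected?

E = 2.60×10⁴ V/m

For straight-line motion qE = qvB, so E = vB.
E = 6.06×10⁴ × 0.429 = 2.60×10⁴ V/m.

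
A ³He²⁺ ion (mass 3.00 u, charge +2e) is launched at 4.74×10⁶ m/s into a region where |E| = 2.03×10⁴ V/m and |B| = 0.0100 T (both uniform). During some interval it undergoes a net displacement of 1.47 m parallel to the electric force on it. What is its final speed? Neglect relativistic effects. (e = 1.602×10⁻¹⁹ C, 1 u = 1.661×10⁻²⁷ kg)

v_f ≈ 5.13×10⁶ m/s

B does no work; ΔKE = |q|E d.
½mv_f² = ½mv₀² + |q|Ed = ½(4.983×10⁻²⁷)(4.74×10⁶)² + (3.204×10⁻¹⁹)(2.03×10⁴)(1.47) ≈ 5.598×10⁻¹⁴ J + 9.561×10⁻¹⁵ J ≈ 6.554×10⁻¹⁴ J.
v_f = √(2·6.554×10⁻¹⁴/4.983×10⁻²⁷) ≈ 5.13×10⁶ m/s.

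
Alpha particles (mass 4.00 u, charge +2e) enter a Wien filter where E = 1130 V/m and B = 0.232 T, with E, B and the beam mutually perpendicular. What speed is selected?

v = 4870 m/s

Straight-line motion ⇒ electric and magnetic forces cancel, so E = vB.
v = E/B = 1130/0.232 = 4870 m/s.
The result is independent of the particle's charge and mass.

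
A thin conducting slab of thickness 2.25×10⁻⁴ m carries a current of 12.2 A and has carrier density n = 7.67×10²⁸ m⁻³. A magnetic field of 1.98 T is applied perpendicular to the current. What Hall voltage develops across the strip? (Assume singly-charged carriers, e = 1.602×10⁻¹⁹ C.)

V_H ≈ 8.74×10⁻⁶ V

V_H = IB/(n e t).
V_H = (12.2)(1.98)/((7.67×10²⁸)(1.602×10⁻¹⁹)(2.25×10⁻⁴)) ≈ 8.74×10⁻⁶ V.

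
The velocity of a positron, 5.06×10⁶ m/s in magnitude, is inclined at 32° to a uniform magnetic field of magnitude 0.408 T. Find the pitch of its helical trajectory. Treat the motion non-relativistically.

v∥ = v cosθ = 5.06×10⁶·cos32° ≈ 4.291×10⁶ m/s.
T = 2πm/(|q|B) = 2π(9.109×10⁻³¹)/((1.602×10⁻¹⁹)(0.408)) ≈ 8.756×10⁻¹¹ s.
pitch = v∥ T = (4.291×10⁶)(8.756×10⁻¹¹) ≈ 3.76×10⁻⁴ m.

p ≈ 3.76×10⁻⁴ m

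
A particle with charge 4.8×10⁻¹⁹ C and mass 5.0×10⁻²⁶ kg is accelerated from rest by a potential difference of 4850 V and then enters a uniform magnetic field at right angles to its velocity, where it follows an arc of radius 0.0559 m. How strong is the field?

B ≈ 0.569 T

v = √(2|q|V/m) = √(2·4.8×10⁻¹⁹·4850/5.0×10⁻²⁶) ≈ 3.052×10⁵ m/s.
B = mv/(|q|r) = (5.0×10⁻²⁶)(3.052×10⁵)/((4.8×10⁻¹⁹)(0.0559)) ≈ 0.569 T.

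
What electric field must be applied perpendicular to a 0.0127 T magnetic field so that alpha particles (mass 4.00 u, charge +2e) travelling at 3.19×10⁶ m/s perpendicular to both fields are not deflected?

E = 4.05×10⁴ V/m

For straight-line motion qE = qvB, so E = vB.
E = 3.19×10⁶ × 0.0127 = 4.05×10⁴ V/m.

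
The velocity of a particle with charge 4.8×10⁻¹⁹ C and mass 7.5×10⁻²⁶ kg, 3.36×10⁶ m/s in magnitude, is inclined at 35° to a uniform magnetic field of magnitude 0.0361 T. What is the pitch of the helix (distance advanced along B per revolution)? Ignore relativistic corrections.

p ≈ 74.9 m

v∥ = v cosθ = 3.36×10⁶·cos35° ≈ 2.752×10⁶ m/s.
T = 2πm/(|q|B) = 2π(7.5×10⁻²⁶)/((4.8×10⁻¹⁹)(0.0361)) ≈ 2.720×10⁻⁵ s.
pitch = v∥ T = (2.752×10⁶)(2.720×10⁻⁵) ≈ 74.9 m.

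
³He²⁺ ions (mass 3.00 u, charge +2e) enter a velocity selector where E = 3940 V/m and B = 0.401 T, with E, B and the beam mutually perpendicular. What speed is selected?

For undeflected motion the electric and magnetic forces balance: qE = qvB.
v = E/B = 3940/0.401 = 9830 m/s.

v = 9830 m/s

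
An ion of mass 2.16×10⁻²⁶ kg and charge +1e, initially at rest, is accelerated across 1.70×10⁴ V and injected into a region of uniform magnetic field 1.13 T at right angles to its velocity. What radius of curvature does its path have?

r ≈ 0.0599 m

Acceleration: |q|V = ½mv² ⇒ v = √(2|q|V/m) = √(2·1.602×10⁻¹⁹·1.70×10⁴/2.16×10⁻²⁶) ≈ 5.022×10⁵ m/s.
In the field: r = mv/(|q|B) = (2.16×10⁻²⁶)(5.022×10⁵)/((1.602×10⁻¹⁹)(1.13)) ≈ 0.0599 m.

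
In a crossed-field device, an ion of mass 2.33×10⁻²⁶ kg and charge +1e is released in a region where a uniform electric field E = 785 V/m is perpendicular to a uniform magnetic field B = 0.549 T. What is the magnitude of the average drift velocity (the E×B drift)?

The E×B drift speed is v_d = E/B.
v_d = 785/0.549 = 1430 m/s.

v_d ≈ 1430 m/s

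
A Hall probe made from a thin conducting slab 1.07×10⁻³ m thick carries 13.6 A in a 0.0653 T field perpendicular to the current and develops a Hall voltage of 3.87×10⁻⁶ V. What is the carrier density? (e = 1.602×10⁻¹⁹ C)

From V_H = IB/(n e t), n = IB/(V_H e t).
n = (13.6)(0.0653)/((3.87×10⁻⁶)(1.602×10⁻¹⁹)(1.07×10⁻³)) ≈ 1.34×10²⁷ m⁻³.

n ≈ 1.34×10²⁷ m⁻³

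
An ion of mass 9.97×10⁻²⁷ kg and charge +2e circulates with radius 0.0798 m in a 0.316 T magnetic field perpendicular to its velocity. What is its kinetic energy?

v = |q|Br/m, then KE = ½mv² = (qBr)²/(2m).
v = (3.204×10⁻¹⁹)(0.316)(0.0798)/9.97×10⁻²⁷ ≈ 8.104×10⁵ m/s.
KE = ½(9.97×10⁻²⁷)(8.104×10⁵)² ≈ 3.27×10⁻¹⁵ J.

KE ≈ 3.27×10⁻¹⁵ J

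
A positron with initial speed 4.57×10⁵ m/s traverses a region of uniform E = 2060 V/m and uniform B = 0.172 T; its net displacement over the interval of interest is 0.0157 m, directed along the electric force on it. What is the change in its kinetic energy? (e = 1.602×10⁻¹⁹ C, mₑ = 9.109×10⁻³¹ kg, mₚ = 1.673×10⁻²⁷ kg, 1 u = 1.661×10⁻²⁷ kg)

The magnetic force is always ⟂ v and does no work; only the electric force changes KE.
ΔKE = F_E · d = |q|E d = (1.602×10⁻¹⁹)(2060)(0.0157) ≈ 5.18×10⁻¹⁸ J.

ΔKE ≈ 5.18×10⁻¹⁸ J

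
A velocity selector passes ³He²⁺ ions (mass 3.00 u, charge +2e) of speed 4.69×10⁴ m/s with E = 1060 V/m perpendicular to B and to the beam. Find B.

B = 0.0226 T

Balance of forces in the selector: qE = qvB ⇒ B = E/v.
B = 1060/4.69×10⁴ = 0.0226 T.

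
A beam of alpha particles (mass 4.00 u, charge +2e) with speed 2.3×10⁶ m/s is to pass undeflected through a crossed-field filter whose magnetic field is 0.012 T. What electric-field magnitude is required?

E = 2.8×10⁴ V/m

For straight-line motion qE = qvB, so E = vB.
E = 2.3×10⁶ × 0.012 = 2.8×10⁴ V/m.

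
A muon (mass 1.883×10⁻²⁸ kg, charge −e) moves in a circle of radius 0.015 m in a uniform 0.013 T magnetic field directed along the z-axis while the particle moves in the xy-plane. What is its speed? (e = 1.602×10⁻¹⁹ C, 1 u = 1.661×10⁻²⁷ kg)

v ≈ 1.7×10⁵ m/s

From |q|vB = mv²/r, v = |q|Br/m.
v = (1.602×10⁻¹⁹)(0.013)(0.015)/1.883×10⁻²⁸ ≈ 1.7×10⁵ m/s.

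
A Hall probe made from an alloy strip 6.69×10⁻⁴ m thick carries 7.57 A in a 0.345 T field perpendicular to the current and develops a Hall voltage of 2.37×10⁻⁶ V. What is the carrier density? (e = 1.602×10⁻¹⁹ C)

From V_H = IB/(n e t), n = IB/(V_H e t).
n = (7.57)(0.345)/((2.37×10⁻⁶)(1.602×10⁻¹⁹)(6.69×10⁻⁴)) ≈ 1.03×10²⁸ m⁻³.

n ≈ 1.03×10²⁸ m⁻³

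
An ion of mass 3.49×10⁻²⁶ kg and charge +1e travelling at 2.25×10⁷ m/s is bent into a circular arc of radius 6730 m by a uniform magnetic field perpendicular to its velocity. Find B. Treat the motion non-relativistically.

B ≈ 7.28×10⁻⁴ T

From |q|vB = mv²/r, B = mv/(|q|r).
B = (3.49×10⁻²⁶)(2.25×10⁷)/((1.602×10⁻¹⁹)(6730)) ≈ 7.28×10⁻⁴ T.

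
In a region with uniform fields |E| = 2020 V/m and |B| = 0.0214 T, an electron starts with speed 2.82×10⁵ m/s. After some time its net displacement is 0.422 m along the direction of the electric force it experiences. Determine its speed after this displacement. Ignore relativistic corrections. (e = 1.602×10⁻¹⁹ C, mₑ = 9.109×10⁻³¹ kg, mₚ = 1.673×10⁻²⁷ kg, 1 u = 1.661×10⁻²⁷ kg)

B does no work; ΔKE = |q|E d.
½mv_f² = ½mv₀² + |q|Ed = ½(9.109×10⁻³¹)(2.82×10⁵)² + (1.602×10⁻¹⁹)(2020)(0.422) ≈ 3.622×10⁻²⁰ J + 1.366×10⁻¹⁶ J ≈ 1.366×10⁻¹⁶ J.
v_f = √(2·1.366×10⁻¹⁶/9.109×10⁻³¹) ≈ 1.73×10⁷ m/s.

v_f ≈ 1.73×10⁷ m/s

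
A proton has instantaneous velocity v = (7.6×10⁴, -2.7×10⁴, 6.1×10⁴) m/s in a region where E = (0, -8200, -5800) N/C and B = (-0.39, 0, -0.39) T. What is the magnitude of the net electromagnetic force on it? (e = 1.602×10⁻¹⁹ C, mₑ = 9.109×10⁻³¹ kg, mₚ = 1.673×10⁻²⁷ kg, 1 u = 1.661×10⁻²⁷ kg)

|F| ≈ 3.14×10⁻¹⁵ N

v×B = (1.05×10⁴, 5850, -1.05×10⁴) N/C.
E + v×B = (1.05×10⁴, -2350, -1.63×10⁴) N/C.
F = q(E + v×B) = (1.602×10⁻¹⁹ C)·(1.05×10⁴, -2350, -1.63×10⁴) = (1.69×10⁻¹⁵, -3.76×10⁻¹⁶, -2.62×10⁻¹⁵) N.
|F| = 3.14×10⁻¹⁵ N.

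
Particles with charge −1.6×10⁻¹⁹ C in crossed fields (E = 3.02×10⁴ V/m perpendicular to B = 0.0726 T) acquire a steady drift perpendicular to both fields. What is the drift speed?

The steady drift has the magnetic force balancing the electric force, so v_d = E/B.
v_d = 3.02×10⁴/0.0726 = 4.16×10⁵ m/s.

v_d ≈ 4.16×10⁵ m/s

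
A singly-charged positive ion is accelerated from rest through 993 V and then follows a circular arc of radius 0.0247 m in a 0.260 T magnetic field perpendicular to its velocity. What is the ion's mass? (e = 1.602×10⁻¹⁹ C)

Combine |q|V = ½mv² and r = mv/(|q|B): eliminate v to get m = qB²r²/(2V).
m = (1.602×10⁻¹⁹)(0.260)²(0.0247)²/(2·993) ≈ 3.33×10⁻²⁷ kg.

m ≈ 3.33×10⁻²⁷ kg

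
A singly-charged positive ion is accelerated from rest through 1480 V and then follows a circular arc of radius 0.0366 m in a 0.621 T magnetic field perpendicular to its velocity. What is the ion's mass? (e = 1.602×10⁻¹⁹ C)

m ≈ 2.80×10⁻²⁶ kg

Combine |q|V = ½mv² and r = mv/(|q|B): eliminate v to get m = qB²r²/(2V).
m = (1.602×10⁻¹⁹)(0.621)²(0.0366)²/(2·1480) ≈ 2.80×10⁻²⁶ kg.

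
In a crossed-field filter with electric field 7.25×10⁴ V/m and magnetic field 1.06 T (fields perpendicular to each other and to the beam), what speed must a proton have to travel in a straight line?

Zero net Lorentz force requires |qE| = |q v×B|, i.e. E = vB.
v = E/B = 7.25×10⁴/1.06 = 6.84×10⁴ m/s.

v = 6.84×10⁴ m/s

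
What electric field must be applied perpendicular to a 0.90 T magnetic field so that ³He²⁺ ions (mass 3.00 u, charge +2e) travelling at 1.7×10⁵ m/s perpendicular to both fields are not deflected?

For straight-line motion qE = qvB, so E = vB.
E = 1.7×10⁵ × 0.90 = 1.5×10⁵ V/m.

E = 1.5×10⁵ V/m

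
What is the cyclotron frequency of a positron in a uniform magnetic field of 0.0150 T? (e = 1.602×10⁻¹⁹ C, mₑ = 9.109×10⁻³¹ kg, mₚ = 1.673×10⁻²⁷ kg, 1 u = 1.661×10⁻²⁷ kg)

f = |q|B/(2πm).
f = (1.602×10⁻¹⁹)(0.0150)/(2π·9.109×10⁻³¹) ≈ 4.20×10⁸ Hz.

f ≈ 4.20×10⁸ Hz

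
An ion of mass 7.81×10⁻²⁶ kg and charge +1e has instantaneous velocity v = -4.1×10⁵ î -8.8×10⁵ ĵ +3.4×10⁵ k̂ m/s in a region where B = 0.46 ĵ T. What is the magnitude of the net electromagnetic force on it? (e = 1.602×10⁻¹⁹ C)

v×B = (-1.56×10⁵, 0, -1.89×10⁵) N/C.
F = q v×B = (1.602×10⁻¹⁹ C)·(-1.56×10⁵, 0, -1.89×10⁵) = (-2.51×10⁻¹⁴, 0, -3.02×10⁻¹⁴) N.
|F| = 3.93×10⁻¹⁴ N.

|F| ≈ 3.93×10⁻¹⁴ N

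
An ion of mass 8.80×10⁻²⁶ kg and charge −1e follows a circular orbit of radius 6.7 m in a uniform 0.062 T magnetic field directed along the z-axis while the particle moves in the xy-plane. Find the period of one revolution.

The cyclotron period depends only on m, q, B: T = 2πm/(|q|B).
T = 2π(8.80×10⁻²⁶)/((1.602×10⁻¹⁹)(0.062)) ≈ 5.6×10⁻⁵ s.

T ≈ 5.6×10⁻⁵ s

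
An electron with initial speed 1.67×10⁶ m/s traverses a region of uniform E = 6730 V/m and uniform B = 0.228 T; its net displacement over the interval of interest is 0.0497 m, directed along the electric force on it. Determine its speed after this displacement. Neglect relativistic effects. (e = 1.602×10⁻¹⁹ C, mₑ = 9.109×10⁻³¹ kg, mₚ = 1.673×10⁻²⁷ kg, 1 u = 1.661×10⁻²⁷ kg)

B does no work; ΔKE = |q|E d.
½mv_f² = ½mv₀² + |q|Ed = ½(9.109×10⁻³¹)(1.67×10⁶)² + (1.602×10⁻¹⁹)(6730)(0.0497) ≈ 1.270×10⁻¹⁸ J + 5.358×10⁻¹⁷ J ≈ 5.485×10⁻¹⁷ J.
v_f = √(2·5.485×10⁻¹⁷/9.109×10⁻³¹) ≈ 1.10×10⁷ m/s.

v_f ≈ 1.10×10⁷ m/s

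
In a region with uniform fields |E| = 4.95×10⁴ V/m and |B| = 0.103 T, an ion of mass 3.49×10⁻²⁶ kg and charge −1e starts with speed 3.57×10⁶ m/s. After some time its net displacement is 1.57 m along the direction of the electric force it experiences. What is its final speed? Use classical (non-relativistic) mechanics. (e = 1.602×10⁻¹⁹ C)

B does no work; ΔKE = |q|E d.
½mv_f² = ½mv₀² + |q|Ed = ½(3.49×10⁻²⁶)(3.57×10⁶)² + (1.602×10⁻¹⁹)(4.95×10⁴)(1.57) ≈ 2.224×10⁻¹³ J + 1.245×10⁻¹⁴ J ≈ 2.348×10⁻¹³ J.
v_f = √(2·2.348×10⁻¹³/3.49×10⁻²⁶) ≈ 3.67×10⁶ m/s.

v_f ≈ 3.67×10⁶ m/s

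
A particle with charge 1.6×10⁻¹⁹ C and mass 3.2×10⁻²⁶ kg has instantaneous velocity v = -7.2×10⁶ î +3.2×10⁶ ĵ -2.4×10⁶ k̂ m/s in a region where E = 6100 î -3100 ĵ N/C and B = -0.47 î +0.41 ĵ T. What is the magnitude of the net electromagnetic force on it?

v×B = (9.84×10⁵, 1.13×10⁶, -1.45×10⁶) N/C.
E + v×B = (9.90×10⁵, 1.12×10⁶, -1.45×10⁶) N/C.
F = q(E + v×B) = (1.6×10⁻¹⁹ C)·(9.90×10⁵, 1.12×10⁶, -1.45×10⁶) = (1.58×10⁻¹³, 1.80×10⁻¹³, -2.32×10⁻¹³) N.
|F| = 3.33×10⁻¹³ N.

|F| ≈ 3.33×10⁻¹³ N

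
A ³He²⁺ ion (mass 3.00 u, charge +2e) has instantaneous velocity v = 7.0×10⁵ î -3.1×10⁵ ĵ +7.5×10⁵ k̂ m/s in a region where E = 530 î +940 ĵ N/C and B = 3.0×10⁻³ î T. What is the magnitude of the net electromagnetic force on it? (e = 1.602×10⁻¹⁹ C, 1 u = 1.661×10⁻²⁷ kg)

|F| ≈ 1.08×10⁻¹⁵ N

v×B = (0, 2250, 930) N/C.
E + v×B = (530, 3190, 930) N/C.
F = q(E + v×B) = (3.204×10⁻¹⁹ C)·(530, 3190, 930) = (1.70×10⁻¹⁶, 1.02×10⁻¹⁵, 2.98×10⁻¹⁶) N.
|F| = 1.08×10⁻¹⁵ N.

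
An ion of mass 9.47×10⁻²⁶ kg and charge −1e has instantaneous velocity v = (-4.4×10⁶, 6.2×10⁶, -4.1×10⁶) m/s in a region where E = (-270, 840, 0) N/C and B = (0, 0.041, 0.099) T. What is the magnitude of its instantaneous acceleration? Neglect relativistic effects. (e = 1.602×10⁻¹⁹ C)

v×B = (7.82×10⁵, 4.36×10⁵, -1.80×10⁵) N/C.
E + v×B = (7.82×10⁵, 4.36×10⁵, -1.80×10⁵) N/C.
F = q(E + v×B) = (−1.602×10⁻¹⁹ C)·(7.82×10⁵, 4.36×10⁵, -1.80×10⁵) = (-1.25×10⁻¹³, -6.99×10⁻¹⁴, 2.89×10⁻¹⁴) N.
|a| = |F|/m = 1.463×10⁻¹³/9.47×10⁻²⁶ ≈ 1.54×10¹² m/s².

|a| ≈ 1.54×10¹² m/s²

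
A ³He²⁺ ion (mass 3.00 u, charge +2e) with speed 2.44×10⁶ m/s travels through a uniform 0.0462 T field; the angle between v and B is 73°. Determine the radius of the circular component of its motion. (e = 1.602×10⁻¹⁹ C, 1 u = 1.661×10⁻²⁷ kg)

v⊥ = v sinθ = 2.44×10⁶·sin73° ≈ 2.333×10⁶ m/s.
r = m v⊥/(|q|B) = (4.983×10⁻²⁷)(2.333×10⁶)/((3.204×10⁻¹⁹)(0.0462)) ≈ 0.785 m.

r ≈ 0.785 m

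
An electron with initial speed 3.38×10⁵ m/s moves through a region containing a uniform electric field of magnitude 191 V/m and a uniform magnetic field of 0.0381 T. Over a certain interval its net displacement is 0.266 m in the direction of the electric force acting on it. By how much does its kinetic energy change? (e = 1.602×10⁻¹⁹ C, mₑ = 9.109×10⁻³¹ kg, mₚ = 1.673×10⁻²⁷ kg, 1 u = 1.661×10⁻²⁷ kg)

ΔKE ≈ 8.14×10⁻¹⁸ J

The magnetic force is always ⟂ v and does no work; only the electric force changes KE.
ΔKE = F_E · d = |q|E d = (1.602×10⁻¹⁹)(191)(0.266) ≈ 8.14×10⁻¹⁸ J.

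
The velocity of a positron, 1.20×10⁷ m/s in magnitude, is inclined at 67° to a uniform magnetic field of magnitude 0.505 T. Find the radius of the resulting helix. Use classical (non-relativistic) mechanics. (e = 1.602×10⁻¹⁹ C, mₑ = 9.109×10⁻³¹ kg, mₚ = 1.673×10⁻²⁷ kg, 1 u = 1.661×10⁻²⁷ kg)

r ≈ 1.24×10⁻⁴ m

v⊥ = v sinθ = 1.20×10⁷·sin67° ≈ 1.105×10⁷ m/s.
r = m v⊥/(|q|B) = (9.109×10⁻³¹)(1.105×10⁷)/((1.602×10⁻¹⁹)(0.505)) ≈ 1.24×10⁻⁴ m.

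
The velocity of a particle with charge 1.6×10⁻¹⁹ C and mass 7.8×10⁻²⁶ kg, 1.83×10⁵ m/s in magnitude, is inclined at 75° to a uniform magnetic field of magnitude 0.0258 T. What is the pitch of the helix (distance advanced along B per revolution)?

v∥ = v cosθ = 1.83×10⁵·cos75° ≈ 4.736×10⁴ m/s.
T = 2πm/(|q|B) = 2π(7.8×10⁻²⁶)/((1.6×10⁻¹⁹)(0.0258)) ≈ 1.187×10⁻⁴ s.
pitch = v∥ T = (4.736×10⁴)(1.187×10⁻⁴) ≈ 5.62 m.

p ≈ 5.62 m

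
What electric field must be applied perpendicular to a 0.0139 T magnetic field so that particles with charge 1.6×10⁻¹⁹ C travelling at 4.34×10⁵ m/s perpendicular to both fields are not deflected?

For straight-line motion qE = qvB, so E = vB.
E = 4.34×10⁵ × 0.0139 = 6030 V/m.

E = 6030 V/m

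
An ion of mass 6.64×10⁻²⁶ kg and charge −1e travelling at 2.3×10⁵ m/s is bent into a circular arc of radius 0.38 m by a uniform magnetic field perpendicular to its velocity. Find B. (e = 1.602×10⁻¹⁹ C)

B ≈ 0.25 T

From |q|vB = mv²/r, B = mv/(|q|r).
B = (6.64×10⁻²⁶)(2.3×10⁵)/((1.602×10⁻¹⁹)(0.38)) ≈ 0.25 T.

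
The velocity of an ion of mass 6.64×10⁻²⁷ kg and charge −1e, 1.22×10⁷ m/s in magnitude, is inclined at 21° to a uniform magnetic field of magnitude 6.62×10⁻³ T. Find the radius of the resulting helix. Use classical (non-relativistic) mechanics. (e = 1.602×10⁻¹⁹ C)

v⊥ = v sinθ = 1.22×10⁷·sin21° ≈ 4.372×10⁶ m/s.
r = m v⊥/(|q|B) = (6.64×10⁻²⁷)(4.372×10⁶)/((1.602×10⁻¹⁹)(6.62×10⁻³)) ≈ 27.4 m.

r ≈ 27.4 m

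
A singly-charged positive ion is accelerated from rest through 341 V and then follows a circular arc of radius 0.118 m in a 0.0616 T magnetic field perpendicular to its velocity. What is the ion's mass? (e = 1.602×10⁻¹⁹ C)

m ≈ 1.24×10⁻²⁶ kg

Combine |q|V = ½mv² and r = mv/(|q|B): eliminate v to get m = qB²r²/(2V).
m = (1.602×10⁻¹⁹)(0.0616)²(0.118)²/(2·341) ≈ 1.24×10⁻²⁶ kg.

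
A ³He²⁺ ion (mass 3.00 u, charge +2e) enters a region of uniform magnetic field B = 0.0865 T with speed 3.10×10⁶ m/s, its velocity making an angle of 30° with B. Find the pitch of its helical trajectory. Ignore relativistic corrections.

v∥ = v cosθ = 3.10×10⁶·cos30° ≈ 2.685×10⁶ m/s.
T = 2πm/(|q|B) = 2π(4.983×10⁻²⁷)/((3.204×10⁻¹⁹)(0.0865)) ≈ 1.130×10⁻⁶ s.
pitch = v∥ T = (2.685×10⁶)(1.130×10⁻⁶) ≈ 3.03 m.

p ≈ 3.03 m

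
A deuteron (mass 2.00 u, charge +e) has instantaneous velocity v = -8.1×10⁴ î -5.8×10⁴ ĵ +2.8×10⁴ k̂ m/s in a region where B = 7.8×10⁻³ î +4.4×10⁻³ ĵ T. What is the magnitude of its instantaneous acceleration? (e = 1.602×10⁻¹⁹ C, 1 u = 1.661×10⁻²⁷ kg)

v×B = (-123, 218, 96.0) N/C.
F = q v×B = (1.602×10⁻¹⁹ C)·(-123, 218, 96.0) = (-1.97×10⁻¹⁷, 3.50×10⁻¹⁷, 1.54×10⁻¹⁷) N.
|a| = |F|/m = 4.301×10⁻¹⁷/3.322×10⁻²⁷ ≈ 1.29×10¹⁰ m/s².

|a| ≈ 1.29×10¹⁰ m/s²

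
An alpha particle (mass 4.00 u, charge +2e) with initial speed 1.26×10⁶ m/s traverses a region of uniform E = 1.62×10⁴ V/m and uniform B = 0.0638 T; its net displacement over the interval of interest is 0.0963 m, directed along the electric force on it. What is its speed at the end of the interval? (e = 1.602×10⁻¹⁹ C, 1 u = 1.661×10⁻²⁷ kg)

B does no work; ΔKE = |q|E d.
½mv_f² = ½mv₀² + |q|Ed = ½(6.644×10⁻²⁷)(1.26×10⁶)² + (3.204×10⁻¹⁹)(1.62×10⁴)(0.0963) ≈ 5.274×10⁻¹⁵ J + 4.998×10⁻¹⁶ J ≈ 5.774×10⁻¹⁵ J.
v_f = √(2·5.774×10⁻¹⁵/6.644×10⁻²⁷) ≈ 1.32×10⁶ m/s.

v_f ≈ 1.32×10⁶ m/s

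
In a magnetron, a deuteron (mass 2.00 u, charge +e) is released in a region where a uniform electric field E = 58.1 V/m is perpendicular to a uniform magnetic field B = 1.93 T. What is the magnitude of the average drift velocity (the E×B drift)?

v_d ≈ 30.1 m/s

The E×B drift speed is v_d = E/B.
v_d = 58.1/1.93 = 30.1 m/s.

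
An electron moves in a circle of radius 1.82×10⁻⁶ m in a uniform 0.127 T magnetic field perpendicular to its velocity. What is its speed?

v ≈ 4.07×10⁴ m/s

From |q|vB = mv²/r, v = |q|Br/m.
v = (1.602×10⁻¹⁹)(0.127)(1.82×10⁻⁶)/9.109×10⁻³¹ ≈ 4.07×10⁴ m/s.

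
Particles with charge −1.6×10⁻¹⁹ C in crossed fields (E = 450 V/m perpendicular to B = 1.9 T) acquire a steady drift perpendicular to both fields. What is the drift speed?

In crossed fields the guiding centre drifts at v_d = |E×B|/B² = E/B, independent of charge and mass.
v_d = 450/1.9 = 240 m/s.

v_d ≈ 240 m/s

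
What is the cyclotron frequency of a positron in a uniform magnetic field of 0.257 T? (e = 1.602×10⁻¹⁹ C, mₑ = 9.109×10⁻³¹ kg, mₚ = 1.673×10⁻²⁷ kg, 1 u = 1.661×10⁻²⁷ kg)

f ≈ 7.19×10⁹ Hz

f = |q|B/(2πm).
f = (1.602×10⁻¹⁹)(0.257)/(2π·9.109×10⁻³¹) ≈ 7.19×10⁹ Hz.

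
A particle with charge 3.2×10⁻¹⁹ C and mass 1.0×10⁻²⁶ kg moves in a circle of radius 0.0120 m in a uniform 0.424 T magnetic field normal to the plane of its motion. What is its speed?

v ≈ 1.63×10⁵ m/s

From |q|vB = mv²/r, v = |q|Br/m.
v = (3.2×10⁻¹⁹)(0.424)(0.0120)/1.0×10⁻²⁶ ≈ 1.63×10⁵ m/s.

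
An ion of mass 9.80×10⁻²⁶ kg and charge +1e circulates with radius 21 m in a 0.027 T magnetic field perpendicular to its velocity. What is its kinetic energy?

v = |q|Br/m, then KE = ½mv² = (qBr)²/(2m).
v = (1.602×10⁻¹⁹)(0.027)(21)/9.80×10⁻²⁶ ≈ 9.269×10⁵ m/s.
KE = ½(9.80×10⁻²⁶)(9.269×10⁵)² ≈ 4.2×10⁻¹⁴ J.

KE ≈ 4.2×10⁻¹⁴ J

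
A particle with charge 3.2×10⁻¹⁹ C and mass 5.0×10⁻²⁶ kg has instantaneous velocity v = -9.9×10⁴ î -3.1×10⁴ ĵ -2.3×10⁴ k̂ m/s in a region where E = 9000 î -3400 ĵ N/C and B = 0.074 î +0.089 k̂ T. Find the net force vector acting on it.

F ≈ (2.00×10⁻¹⁵, 1.19×10⁻¹⁵, 7.34×10⁻¹⁶) N

v×B = (-2760, 7110, 2290) N/C.
E + v×B = (6240, 3710, 2290) N/C.
F = q(E + v×B) = (3.2×10⁻¹⁹ C)·(6240, 3710, 2290) = (2.00×10⁻¹⁵, 1.19×10⁻¹⁵, 7.34×10⁻¹⁶) N.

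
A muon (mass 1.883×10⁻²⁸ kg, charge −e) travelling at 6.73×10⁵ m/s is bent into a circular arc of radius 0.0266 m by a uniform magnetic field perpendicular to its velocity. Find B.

B ≈ 0.0297 T

From |q|vB = mv²/r, B = mv/(|q|r).
B = (1.883×10⁻²⁸)(6.73×10⁵)/((1.602×10⁻¹⁹)(0.0266)) ≈ 0.0297 T.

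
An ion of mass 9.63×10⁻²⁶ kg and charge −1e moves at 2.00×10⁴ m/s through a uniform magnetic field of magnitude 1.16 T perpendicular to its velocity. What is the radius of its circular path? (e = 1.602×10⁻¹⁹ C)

The magnetic force provides the centripetal force: |q|vB = mv²/r.
r = mv/(|q|B) = (9.63×10⁻²⁶)(2.00×10⁴)/((1.602×10⁻¹⁹)(1.16)) ≈ 0.0104 m.

r ≈ 0.0104 m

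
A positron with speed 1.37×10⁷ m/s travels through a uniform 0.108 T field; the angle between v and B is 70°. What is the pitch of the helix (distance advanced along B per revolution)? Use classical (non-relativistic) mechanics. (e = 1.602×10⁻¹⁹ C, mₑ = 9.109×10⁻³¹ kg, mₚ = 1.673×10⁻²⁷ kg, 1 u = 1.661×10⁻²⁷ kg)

p ≈ 1.55×10⁻³ m

v∥ = v cosθ = 1.37×10⁷·cos70° ≈ 4.686×10⁶ m/s.
T = 2πm/(|q|B) = 2π(9.109×10⁻³¹)/((1.602×10⁻¹⁹)(0.108)) ≈ 3.308×10⁻¹⁰ s.
pitch = v∥ T = (4.686×10⁶)(3.308×10⁻¹⁰) ≈ 1.55×10⁻³ m.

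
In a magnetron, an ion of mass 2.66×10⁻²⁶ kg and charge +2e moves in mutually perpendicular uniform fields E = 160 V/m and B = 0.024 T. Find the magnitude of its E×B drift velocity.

v_d ≈ 6700 m/s

In crossed fields the guiding centre drifts at v_d = |E×B|/B² = E/B, independent of charge and mass.
v_d = 160/0.024 = 6700 m/s.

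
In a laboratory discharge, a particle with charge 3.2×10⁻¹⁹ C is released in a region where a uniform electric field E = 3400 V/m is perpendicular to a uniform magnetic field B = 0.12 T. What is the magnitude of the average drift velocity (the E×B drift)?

v_d ≈ 2.8×10⁴ m/s

The steady drift has the magnetic force balancing the electric force, so v_d = E/B.
v_d = 3400/0.12 = 2.8×10⁴ m/s.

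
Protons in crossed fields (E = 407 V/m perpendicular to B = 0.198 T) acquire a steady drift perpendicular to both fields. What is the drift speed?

v_d ≈ 2060 m/s

The E×B drift speed is v_d = E/B.
v_d = 407/0.198 = 2060 m/s.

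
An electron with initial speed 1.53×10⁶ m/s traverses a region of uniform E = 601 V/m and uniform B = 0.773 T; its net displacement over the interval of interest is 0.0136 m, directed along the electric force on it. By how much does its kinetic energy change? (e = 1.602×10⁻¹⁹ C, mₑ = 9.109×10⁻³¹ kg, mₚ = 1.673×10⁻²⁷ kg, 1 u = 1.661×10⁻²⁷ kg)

ΔKE ≈ 1.31×10⁻¹⁸ J

The magnetic force is always ⟂ v and does no work; only the electric force changes KE.
ΔKE = F_E · d = |q|E d = (1.602×10⁻¹⁹)(601)(0.0136) ≈ 1.31×10⁻¹⁸ J.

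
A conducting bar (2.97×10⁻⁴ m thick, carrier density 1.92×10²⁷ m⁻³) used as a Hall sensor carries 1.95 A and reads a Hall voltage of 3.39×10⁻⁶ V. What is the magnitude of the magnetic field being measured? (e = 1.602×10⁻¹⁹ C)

B ≈ 0.159 T

From V_H = IB/(n e t), B = V_H n e t / I.
B = (3.39×10⁻⁶)(1.92×10²⁷)(1.602×10⁻¹⁹)(2.97×10⁻⁴)/1.95 ≈ 0.159 T.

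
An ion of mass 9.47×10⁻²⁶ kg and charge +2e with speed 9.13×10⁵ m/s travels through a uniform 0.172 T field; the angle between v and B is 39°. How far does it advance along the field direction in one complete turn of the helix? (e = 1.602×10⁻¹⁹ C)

p ≈ 7.66 m

v∥ = v cosθ = 9.13×10⁵·cos39° ≈ 7.095×10⁵ m/s.
T = 2πm/(|q|B) = 2π(9.47×10⁻²⁶)/((3.204×10⁻¹⁹)(0.172)) ≈ 1.080×10⁻⁵ s.
pitch = v∥ T = (7.095×10⁵)(1.080×10⁻⁵) ≈ 7.66 m.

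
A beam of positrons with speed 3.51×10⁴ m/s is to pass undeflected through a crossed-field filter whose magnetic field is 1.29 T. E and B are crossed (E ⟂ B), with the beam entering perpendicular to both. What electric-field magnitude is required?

For straight-line motion qE = qvB, so E = vB.
E = 3.51×10⁴ × 1.29 = 4.53×10⁴ V/m.

E = 4.53×10⁴ V/m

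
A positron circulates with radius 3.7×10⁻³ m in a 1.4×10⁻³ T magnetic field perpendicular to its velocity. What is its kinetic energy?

v = |q|Br/m, then KE = ½mv² = (qBr)²/(2m).
v = (1.602×10⁻¹⁹)(1.4×10⁻³)(3.7×10⁻³)/9.109×10⁻³¹ ≈ 9.110×10⁵ m/s.
KE = ½(9.109×10⁻³¹)(9.110×10⁵)² ≈ 3.8×10⁻¹⁹ J.

KE ≈ 3.8×10⁻¹⁹ J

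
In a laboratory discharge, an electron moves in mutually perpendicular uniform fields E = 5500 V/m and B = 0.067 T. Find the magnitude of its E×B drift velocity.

v_d ≈ 8.2×10⁴ m/s

In crossed fields the guiding centre drifts at v_d = |E×B|/B² = E/B, independent of charge and mass.
v_d = 5500/0.067 = 8.2×10⁴ m/s.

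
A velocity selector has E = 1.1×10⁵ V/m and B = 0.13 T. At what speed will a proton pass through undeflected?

v = 8.5×10⁵ m/s

Zero net Lorentz force requires |qE| = |q v×B|, i.e. E = vB.
v = E/B = 1.1×10⁵/0.13 = 8.5×10⁵ m/s.
The result is independent of the particle's charge and mass.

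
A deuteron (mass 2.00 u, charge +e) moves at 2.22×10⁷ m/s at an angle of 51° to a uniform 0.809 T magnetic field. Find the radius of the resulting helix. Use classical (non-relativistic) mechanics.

v⊥ = v sinθ = 2.22×10⁷·sin51° ≈ 1.725×10⁷ m/s.
r = m v⊥/(|q|B) = (3.322×10⁻²⁷)(1.725×10⁷)/((1.602×10⁻¹⁹)(0.809)) ≈ 0.442 m.

r ≈ 0.442 m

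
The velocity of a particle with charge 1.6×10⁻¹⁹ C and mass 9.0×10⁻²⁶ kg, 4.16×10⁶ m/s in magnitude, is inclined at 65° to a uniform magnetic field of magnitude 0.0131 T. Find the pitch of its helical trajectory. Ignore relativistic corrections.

v∥ = v cosθ = 4.16×10⁶·cos65° ≈ 1.758×10⁶ m/s.
T = 2πm/(|q|B) = 2π(9.0×10⁻²⁶)/((1.6×10⁻¹⁹)(0.0131)) ≈ 2.698×10⁻⁴ s.
pitch = v∥ T = (1.758×10⁶)(2.698×10⁻⁴) ≈ 474 m.

p ≈ 474 m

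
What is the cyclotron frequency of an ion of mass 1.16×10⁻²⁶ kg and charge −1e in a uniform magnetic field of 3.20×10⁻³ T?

f = |q|B/(2πm).
f = (1.602×10⁻¹⁹)(3.20×10⁻³)/(2π·1.16×10⁻²⁶) ≈ 7030 Hz.

f ≈ 7030 Hz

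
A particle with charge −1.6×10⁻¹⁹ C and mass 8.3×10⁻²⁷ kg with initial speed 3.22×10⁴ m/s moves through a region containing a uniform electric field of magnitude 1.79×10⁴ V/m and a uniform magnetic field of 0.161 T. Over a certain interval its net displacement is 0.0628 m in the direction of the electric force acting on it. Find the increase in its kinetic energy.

The magnetic force is always ⟂ v and does no work; only the electric force changes KE.
ΔKE = F_E · d = |q|E d = (1.6×10⁻¹⁹)(1.79×10⁴)(0.0628) ≈ 1.80×10⁻¹⁶ J.

ΔKE ≈ 1.80×10⁻¹⁶ J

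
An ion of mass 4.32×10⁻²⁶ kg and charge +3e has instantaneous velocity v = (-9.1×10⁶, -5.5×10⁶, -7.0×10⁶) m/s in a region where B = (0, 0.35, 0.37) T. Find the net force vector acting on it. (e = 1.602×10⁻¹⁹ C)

v×B = (4.15×10⁵, 3.37×10⁶, -3.18×10⁶) N/C.
F = q v×B = (4.806×10⁻¹⁹ C)·(4.15×10⁵, 3.37×10⁶, -3.18×10⁶) = (1.99×10⁻¹³, 1.62×10⁻¹², -1.53×10⁻¹²) N.

F ≈ (1.99×10⁻¹³, 1.62×10⁻¹², -1.53×10⁻¹²) N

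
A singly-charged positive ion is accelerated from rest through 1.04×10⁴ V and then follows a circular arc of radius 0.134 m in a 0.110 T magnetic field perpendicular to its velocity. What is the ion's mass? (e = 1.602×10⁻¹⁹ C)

m ≈ 1.67×10⁻²⁷ kg

Combine |q|V = ½mv² and r = mv/(|q|B): eliminate v to get m = qB²r²/(2V).
m = (1.602×10⁻¹⁹)(0.110)²(0.134)²/(2·1.04×10⁴) ≈ 1.67×10⁻²⁷ kg.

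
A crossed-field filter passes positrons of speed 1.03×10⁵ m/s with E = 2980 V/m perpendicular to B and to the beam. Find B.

Balance of forces in the selector: qE = qvB ⇒ B = E/v.
B = 2980/1.03×10⁵ = 0.0289 T.

B = 0.0289 T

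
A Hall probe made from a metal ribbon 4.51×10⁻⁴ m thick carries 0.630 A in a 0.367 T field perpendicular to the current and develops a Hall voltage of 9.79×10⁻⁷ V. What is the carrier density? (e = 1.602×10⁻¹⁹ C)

n ≈ 3.27×10²⁷ m⁻³

From V_H = IB/(n e t), n = IB/(V_H e t).
n = (0.630)(0.367)/((9.79×10⁻⁷)(1.602×10⁻¹⁹)(4.51×10⁻⁴)) ≈ 3.27×10²⁷ m⁻³.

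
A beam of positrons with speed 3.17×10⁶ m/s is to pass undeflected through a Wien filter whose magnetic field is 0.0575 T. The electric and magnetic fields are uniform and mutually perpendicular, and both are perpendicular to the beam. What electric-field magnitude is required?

E = 1.82×10⁵ V/m

For straight-line motion qE = qvB, so E = vB.
E = 3.17×10⁶ × 0.0575 = 1.82×10⁵ V/m.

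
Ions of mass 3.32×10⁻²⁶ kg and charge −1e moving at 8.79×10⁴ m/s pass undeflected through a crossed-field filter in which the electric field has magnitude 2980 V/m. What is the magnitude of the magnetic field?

B = 0.0339 T

Balance of forces in the selector: qE = qvB ⇒ B = E/v.
B = 2980/8.79×10⁴ = 0.0339 T.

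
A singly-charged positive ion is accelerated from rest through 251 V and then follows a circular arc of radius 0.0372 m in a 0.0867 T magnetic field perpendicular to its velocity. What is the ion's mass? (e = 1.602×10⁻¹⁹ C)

m ≈ 3.32×10⁻²⁷ kg

Combine |q|V = ½mv² and r = mv/(|q|B): eliminate v to get m = qB²r²/(2V).
m = (1.602×10⁻¹⁹)(0.0867)²(0.0372)²/(2·251) ≈ 3.32×10⁻²⁷ kg.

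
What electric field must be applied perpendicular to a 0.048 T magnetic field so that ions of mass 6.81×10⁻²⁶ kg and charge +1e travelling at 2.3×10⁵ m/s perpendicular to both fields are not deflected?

E = 1.1×10⁴ V/m

For straight-line motion qE = qvB, so E = vB.
E = 2.3×10⁵ × 0.048 = 1.1×10⁴ V/m.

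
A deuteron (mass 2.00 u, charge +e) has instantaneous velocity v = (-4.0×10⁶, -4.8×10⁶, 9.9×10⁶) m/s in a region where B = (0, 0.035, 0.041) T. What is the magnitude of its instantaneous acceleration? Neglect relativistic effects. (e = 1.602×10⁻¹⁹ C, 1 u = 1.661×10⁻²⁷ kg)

|a| ≈ 2.82×10¹³ m/s²

v×B = (-5.43×10⁵, 1.64×10⁵, -1.40×10⁵) N/C.
F = q v×B = (1.602×10⁻¹⁹ C)·(-5.43×10⁵, 1.64×10⁵, -1.40×10⁵) = (-8.70×10⁻¹⁴, 2.63×10⁻¹⁴, -2.24×10⁻¹⁴) N.
|a| = |F|/m = 9.364×10⁻¹⁴/3.322×10⁻²⁷ ≈ 2.82×10¹³ m/s².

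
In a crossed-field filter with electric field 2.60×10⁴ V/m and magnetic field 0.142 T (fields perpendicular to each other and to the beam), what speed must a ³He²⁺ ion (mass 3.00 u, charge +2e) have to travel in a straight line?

Straight-line motion ⇒ electric and magnetic forces cancel, so E = vB.
v = E/B = 2.60×10⁴/0.142 = 1.83×10⁵ m/s.

v = 1.83×10⁵ m/s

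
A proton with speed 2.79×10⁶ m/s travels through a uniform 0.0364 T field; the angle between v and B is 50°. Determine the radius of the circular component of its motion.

r ≈ 0.613 m

v⊥ = v sinθ = 2.79×10⁶·sin50° ≈ 2.137×10⁶ m/s.
r = m v⊥/(|q|B) = (1.673×10⁻²⁷)(2.137×10⁶)/((1.602×10⁻¹⁹)(0.0364)) ≈ 0.613 m.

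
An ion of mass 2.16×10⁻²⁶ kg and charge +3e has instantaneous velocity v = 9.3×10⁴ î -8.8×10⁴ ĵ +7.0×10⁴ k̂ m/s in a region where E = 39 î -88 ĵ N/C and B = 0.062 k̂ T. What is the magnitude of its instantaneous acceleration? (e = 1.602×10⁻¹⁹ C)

|a| ≈ 1.77×10¹¹ m/s²

v×B = (-5460, -5770, 0) N/C.
E + v×B = (-5420, -5850, 0) N/C.
F = q(E + v×B) = (4.806×10⁻¹⁹ C)·(-5420, -5850, 0) = (-2.60×10⁻¹⁵, -2.81×10⁻¹⁵, 0) N.
|a| = |F|/m = 3.833×10⁻¹⁵/2.16×10⁻²⁶ ≈ 1.77×10¹¹ m/s².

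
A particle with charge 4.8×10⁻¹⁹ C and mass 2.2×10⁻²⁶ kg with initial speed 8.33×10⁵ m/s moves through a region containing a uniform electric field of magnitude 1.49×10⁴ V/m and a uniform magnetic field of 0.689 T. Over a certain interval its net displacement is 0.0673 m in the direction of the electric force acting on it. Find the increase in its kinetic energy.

The magnetic force is always ⟂ v and does no work; only the electric force changes KE.
ΔKE = F_E · d = |q|E d = (4.8×10⁻¹⁹)(1.49×10⁴)(0.0673) ≈ 4.81×10⁻¹⁶ J.

ΔKE ≈ 4.81×10⁻¹⁶ J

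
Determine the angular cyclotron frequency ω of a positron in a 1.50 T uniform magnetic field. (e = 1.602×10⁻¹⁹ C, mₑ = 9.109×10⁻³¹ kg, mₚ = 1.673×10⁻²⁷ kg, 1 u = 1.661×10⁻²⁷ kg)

ω = |q|B/m.
ω = (1.602×10⁻¹⁹)(1.50)/9.109×10⁻³¹ ≈ 2.64×10¹¹ rad/s.

ω ≈ 2.64×10¹¹ rad/s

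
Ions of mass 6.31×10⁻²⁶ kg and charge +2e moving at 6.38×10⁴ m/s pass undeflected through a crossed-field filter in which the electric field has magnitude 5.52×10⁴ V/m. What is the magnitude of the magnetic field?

B = 0.865 T

Balance of forces in the selector: qE = qvB ⇒ B = E/v.
B = 5.52×10⁴/6.38×10⁴ = 0.865 T.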